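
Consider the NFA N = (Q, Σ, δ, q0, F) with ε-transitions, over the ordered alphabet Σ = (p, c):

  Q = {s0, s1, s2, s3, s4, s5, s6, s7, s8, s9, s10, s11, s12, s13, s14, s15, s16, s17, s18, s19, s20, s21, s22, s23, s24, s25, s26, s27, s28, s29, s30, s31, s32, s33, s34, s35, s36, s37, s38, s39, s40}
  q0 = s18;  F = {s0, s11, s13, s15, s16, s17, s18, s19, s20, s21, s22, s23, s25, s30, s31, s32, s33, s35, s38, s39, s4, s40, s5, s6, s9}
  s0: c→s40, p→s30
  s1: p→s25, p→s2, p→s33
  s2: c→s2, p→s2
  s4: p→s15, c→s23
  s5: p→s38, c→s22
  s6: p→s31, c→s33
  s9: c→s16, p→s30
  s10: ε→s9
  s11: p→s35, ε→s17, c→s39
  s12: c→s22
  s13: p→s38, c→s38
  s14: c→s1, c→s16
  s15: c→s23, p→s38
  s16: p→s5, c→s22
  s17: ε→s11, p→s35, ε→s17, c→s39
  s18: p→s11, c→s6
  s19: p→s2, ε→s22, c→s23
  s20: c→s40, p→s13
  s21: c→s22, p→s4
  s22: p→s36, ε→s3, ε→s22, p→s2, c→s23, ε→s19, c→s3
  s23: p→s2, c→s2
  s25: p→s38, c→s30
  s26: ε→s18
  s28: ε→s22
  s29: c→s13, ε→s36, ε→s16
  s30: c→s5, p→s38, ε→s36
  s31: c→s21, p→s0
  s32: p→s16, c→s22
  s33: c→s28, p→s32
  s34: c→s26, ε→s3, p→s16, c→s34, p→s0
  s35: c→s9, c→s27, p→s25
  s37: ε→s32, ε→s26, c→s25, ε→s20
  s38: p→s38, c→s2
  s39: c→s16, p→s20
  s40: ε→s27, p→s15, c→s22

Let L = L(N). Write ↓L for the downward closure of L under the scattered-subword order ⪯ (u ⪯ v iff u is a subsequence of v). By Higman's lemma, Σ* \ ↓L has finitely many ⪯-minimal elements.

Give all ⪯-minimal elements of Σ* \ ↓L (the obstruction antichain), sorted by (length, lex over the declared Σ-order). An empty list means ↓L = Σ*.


|Q|=41, |F|=25, |δ|=85 (18 ε).
min D↑ (24 st, q0=0, F={21}): 0:p→1,c→2 1:p→3,c→4 2:p→5,c→6 3:p→7,c→8 4:p→9,c→10 5:p→11,c→12 6:p→13,c→14 7:p→15,c→16 8:p→16,c→10 9:p→17,c→18 10:p→19,c→14 11:p→16,c→18 12:p→20,c→14 13:p→10,c→14 14:p→21,c→22 15:p→15,c→21 16:p→15,c→19 17:p→15,c→15 18:p→23,c→14 19:p→15,c→14 20:p→23,c→22 21:p→21,c→21 22:p→21,c→21 23:p→15,c→22.
'cccp': run [30, 25, 17, 7, 2] end={s2,s36} — reject; 4/4 del acc.
'ppppc': run [30, 26, 20, 12, 3, 1] end={s2} — reject; 5/5 del acc.
'ccccc': N↓-sim [30, 25, 17, 7, 3, 1] end={s2} — reject; 5/5 deletions ∈↓L.
'pcppcc': N↓-sim [30, 26, 19, 15, 6, 3, 1] end={s2} ∉↓L; 6/6 del acc.
'pccppc': |S_i|=[30, 26, 19, 12, 9, 3, 1] end={s2} — reject; 6/6 deletions ∈↓L.
'cpcpcc': N↓-sim [30, 25, 20, 13, 6, 2, 1] end={s2} rej; 6/6 single-dels accept.
6 obstructions.

A = [cccp, ppppc, ccccc, pcppcc, pccppc, cpcpcc].


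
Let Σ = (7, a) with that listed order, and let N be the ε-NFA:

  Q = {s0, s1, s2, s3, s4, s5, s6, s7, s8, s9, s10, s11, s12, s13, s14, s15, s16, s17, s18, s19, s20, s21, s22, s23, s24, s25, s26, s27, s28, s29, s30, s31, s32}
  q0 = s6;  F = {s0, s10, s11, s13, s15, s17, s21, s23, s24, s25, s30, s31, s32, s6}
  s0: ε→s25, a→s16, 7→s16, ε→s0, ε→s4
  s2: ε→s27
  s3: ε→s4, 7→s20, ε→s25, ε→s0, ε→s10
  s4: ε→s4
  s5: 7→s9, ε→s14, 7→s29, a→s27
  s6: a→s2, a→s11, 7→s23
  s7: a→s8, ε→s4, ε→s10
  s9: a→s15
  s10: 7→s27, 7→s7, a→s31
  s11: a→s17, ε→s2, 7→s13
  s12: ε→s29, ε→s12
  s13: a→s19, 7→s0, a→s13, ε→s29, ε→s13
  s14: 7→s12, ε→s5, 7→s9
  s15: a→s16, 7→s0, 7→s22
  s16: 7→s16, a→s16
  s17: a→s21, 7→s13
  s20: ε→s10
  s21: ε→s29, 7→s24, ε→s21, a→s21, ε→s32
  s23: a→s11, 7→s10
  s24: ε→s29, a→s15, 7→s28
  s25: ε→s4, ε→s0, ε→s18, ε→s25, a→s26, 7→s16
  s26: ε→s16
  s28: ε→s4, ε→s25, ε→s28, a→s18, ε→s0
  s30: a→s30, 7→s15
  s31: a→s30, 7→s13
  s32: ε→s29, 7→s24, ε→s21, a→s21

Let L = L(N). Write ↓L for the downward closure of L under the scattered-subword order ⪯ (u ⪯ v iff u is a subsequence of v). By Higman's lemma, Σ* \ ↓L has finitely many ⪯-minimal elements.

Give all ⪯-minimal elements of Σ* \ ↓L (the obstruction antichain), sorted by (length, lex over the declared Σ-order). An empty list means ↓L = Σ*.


|Q|=33, |F|=14, |δ|=77 (34 ε).
min D↑ (13 st, q0=0, F={10}): 0:7→1,a→2 1:7→3,a→2 2:7→4,a→5 3:7→3,a→6 4:7→7,a→4 5:7→4,a→8 6:7→4,a→9 7:7→10,a→10 8:7→11,a→8 9:7→12,a→9 10:7→10,a→10 11:7→7,a→12 12:7→7,a→10 [Hopcroft].
'a777': N↓-sim [26, 22, 13, 8, 1] end={s16} — reject; 4/4 deletions ∈↓L.
'a77a': run [26, 22, 13, 8, 3] end={s16,s18,s26} — reject; 4/4 single-dels accept.
'77aa7a': N↓-sim [26, 25, 19, 14, 12, 8, 2] end={s16,s26} ∉↓L; 6/6 single-dels accept.
'aaa7aa': run [26, 22, 17, 16, 11, 8, 2] end={s16,s26} — reject; 6/6 single-dels accept.
4 minimals (antichain).

Antichain: [a777, a77a, 77aa7a, aaa7aa].


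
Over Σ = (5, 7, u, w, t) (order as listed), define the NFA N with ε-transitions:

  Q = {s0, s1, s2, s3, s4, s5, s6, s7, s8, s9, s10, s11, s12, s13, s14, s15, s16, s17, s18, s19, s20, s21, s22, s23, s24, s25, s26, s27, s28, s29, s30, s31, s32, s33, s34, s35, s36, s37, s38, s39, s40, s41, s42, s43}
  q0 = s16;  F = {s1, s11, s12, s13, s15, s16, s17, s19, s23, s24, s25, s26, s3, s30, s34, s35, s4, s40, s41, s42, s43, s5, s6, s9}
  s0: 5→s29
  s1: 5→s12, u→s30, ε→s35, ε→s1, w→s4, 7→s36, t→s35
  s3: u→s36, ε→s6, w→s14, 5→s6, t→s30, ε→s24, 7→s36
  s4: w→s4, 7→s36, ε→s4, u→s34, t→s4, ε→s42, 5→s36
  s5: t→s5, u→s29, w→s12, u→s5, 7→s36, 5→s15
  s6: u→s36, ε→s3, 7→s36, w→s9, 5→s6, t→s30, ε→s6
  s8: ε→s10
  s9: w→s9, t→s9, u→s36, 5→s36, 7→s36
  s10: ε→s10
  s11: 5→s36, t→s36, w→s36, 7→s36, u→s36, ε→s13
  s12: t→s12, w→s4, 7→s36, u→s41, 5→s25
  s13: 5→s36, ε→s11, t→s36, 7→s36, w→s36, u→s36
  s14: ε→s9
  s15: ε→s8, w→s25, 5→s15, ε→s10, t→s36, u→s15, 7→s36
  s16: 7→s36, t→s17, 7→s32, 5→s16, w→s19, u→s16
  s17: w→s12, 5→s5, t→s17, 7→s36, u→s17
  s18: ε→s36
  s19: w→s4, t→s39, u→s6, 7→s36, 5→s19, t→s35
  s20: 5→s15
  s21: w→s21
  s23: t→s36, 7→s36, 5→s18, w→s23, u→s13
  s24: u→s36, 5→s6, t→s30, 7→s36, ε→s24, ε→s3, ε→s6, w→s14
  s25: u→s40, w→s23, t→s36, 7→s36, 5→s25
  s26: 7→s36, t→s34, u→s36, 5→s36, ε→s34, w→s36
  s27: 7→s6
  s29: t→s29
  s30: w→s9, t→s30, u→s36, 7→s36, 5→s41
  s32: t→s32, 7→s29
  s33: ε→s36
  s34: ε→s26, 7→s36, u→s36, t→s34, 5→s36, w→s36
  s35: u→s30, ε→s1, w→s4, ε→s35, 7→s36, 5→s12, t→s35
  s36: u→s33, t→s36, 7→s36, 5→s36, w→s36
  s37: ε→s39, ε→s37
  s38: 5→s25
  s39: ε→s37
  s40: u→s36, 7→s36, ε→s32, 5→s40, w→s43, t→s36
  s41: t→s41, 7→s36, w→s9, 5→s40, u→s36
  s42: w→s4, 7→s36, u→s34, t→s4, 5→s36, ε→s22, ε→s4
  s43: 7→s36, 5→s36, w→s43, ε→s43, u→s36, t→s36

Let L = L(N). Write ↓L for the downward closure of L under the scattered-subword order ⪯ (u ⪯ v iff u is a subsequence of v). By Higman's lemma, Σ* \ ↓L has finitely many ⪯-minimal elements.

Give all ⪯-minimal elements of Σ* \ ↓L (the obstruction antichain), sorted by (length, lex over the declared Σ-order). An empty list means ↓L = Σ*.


A = [7, wuu, ww5, wwuw, t55t, tw5t].

|Q|=44, |F|=24, |δ|=167 (31 ε).
min D↑ (19 st, q0=0, F={1}): 0:5→0,7→1,u→0,w→2,t→3 1:5→1,7→1,u→1,w→1,t→1 2:5→2,7→1,u→4,w→5,t→6 3:5→7,7→1,u→3,w→8,t→3 4:5→4,7→1,u→1,w→9,t→10 5:5→1,7→1,u→11,w→5,t→5 6:5→8,7→1,u→10,w→5,t→6 7:5→12,7→1,u→7,w→8,t→7 8:5→13,7→1,u→14,w→5,t→8 9:5→1,7→1,u→1,w→9,t→9 10:5→14,7→1,u→1,w→9,t→10 11:5→1,7→1,u→1,w→1,t→11 12:5→12,7→1,u→12,w→13,t→1 13:5→13,7→1,u→15,w→16,t→1 14:5→15,7→1,u→1,w→9,t→14 15:5→15,7→1,u→1,w→17,t→1 16:5→1,7→1,u→18,w→16,t→1 17:5→1,7→1,u→1,w→17,t→1 18:5→1,7→1,u→1,w→1,t→1 [Hopcroft].
'7': |S_i|=[35, 4] end={s29,s32,s33,s36} ∉↓L; 1/1 del acc.
'wuu': |S_i|=[35, 29, 17, 2] end={s33,s36} rej; 3/3 del acc.
'ww5': run [35, 29, 14, 3] end={s18,s33,s36} rej; 3/3 deletions ∈↓L.
'wwuw': |S_i|=[35, 29, 14, 6, 2] end={s33,s36} rej; 4/4 single-dels accept.
't55t': |S_i|=[35, 29, 23, 14, 4] end={s29,s32,s33,s36} ∉↓L; 4/4 deletions ∈↓L.
'tw5t': |S_i|=[35, 29, 19, 11, 4] end={s29,s32,s33,s36} — reject; 4/4 del acc.
6 words, ⪯-incomp.


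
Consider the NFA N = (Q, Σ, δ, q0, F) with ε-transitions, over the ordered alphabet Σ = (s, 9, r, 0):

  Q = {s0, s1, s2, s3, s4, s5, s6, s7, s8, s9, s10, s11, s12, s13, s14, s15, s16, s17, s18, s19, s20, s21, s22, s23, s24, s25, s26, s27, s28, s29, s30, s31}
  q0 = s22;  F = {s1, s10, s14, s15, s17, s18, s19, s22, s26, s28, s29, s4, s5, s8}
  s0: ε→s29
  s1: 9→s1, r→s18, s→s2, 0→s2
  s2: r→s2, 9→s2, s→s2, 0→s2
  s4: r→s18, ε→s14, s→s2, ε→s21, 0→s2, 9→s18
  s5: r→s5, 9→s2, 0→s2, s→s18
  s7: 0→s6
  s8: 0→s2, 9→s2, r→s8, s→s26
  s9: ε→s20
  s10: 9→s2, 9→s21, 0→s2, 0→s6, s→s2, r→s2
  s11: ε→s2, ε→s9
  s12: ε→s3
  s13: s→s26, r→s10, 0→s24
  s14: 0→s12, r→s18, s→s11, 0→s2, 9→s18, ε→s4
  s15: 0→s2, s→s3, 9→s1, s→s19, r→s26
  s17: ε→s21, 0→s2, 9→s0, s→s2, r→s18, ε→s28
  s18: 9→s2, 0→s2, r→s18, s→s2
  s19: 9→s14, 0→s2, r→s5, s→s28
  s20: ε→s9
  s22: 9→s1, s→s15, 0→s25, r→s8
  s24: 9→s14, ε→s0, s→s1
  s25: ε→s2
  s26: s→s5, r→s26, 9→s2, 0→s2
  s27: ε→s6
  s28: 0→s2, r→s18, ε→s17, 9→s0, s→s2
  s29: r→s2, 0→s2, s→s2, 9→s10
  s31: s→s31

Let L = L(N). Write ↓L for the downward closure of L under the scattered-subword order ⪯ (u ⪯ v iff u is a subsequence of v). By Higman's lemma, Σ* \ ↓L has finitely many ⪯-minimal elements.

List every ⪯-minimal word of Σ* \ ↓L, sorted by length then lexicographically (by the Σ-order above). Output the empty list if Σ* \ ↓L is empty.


min(Σ*\↓L) = [0, 9s, r9, ssss, sss9r, ss999].

|Q|=32, |F|=14, |δ|=86 (15 ε).
min D↑ (13 st, q0=0, F={4}): 0:s→1,9→2,r→3,0→4 1:s→5,9→2,r→6,0→4 2:s→4,9→2,r→7,0→4 3:s→6,9→4,r→3,0→4 4:s→4,9→4,r→4,0→4 5:s→8,9→9,r→10,0→4 6:s→10,9→4,r→6,0→4 7:s→4,9→4,r→7,0→4 8:s→4,9→11,r→7,0→4 9:s→4,9→7,r→7,0→4 10:s→7,9→4,r→10,0→4 11:s→4,9→12,r→4,0→4 12:s→4,9→4,r→4,0→4 (ε-aug+det+¬).
'0': N↓-sim [24, 5] end={s12,s2,s25,s3,s6} rej; 1/1 del acc.
'9s': N↓-sim [24, 15, 4] end={s11,s2,s20,s9} rej; 2/2 del acc.
'r9': |S_i|=[24, 5, 1] end={s2} ∉↓L; 2/2 del acc.
'ssss': |S_i|=[24, 21, 18, 12, 1] end={s2} — reject; 4/4 single-dels accept.
'sss9r': |S_i|=[24, 21, 18, 12, 6, 1] end={s2} rej; 5/5 deletions ∈↓L.
'ss999': N↓-sim [24, 21, 18, 14, 5, 2] end={s2,s21} — reject; 5/5 deletions ∈↓L.
6 words, ⪯-incomp.


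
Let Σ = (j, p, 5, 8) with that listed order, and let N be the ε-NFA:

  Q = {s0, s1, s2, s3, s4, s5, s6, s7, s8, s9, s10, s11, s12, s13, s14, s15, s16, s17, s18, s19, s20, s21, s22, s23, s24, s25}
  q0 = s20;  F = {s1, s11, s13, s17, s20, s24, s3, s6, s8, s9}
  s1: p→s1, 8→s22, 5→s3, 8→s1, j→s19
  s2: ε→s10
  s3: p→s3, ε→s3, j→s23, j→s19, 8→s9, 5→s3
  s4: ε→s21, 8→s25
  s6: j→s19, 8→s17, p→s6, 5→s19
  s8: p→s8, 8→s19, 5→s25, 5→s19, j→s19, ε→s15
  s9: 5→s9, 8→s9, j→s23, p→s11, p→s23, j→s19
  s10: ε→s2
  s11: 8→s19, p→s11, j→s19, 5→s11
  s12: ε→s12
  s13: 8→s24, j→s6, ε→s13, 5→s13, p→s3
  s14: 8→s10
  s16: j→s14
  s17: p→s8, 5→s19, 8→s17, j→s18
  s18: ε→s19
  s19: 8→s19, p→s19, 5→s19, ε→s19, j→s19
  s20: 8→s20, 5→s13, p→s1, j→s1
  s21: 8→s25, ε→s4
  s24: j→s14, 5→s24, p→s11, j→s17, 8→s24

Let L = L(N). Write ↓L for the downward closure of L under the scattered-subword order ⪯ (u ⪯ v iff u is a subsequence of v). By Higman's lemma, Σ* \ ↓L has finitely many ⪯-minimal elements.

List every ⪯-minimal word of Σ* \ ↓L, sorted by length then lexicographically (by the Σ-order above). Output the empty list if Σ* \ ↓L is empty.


Antichain: [jj, pj, 5j5, 58p8].

|Q|=26, |F|=10, |δ|=64 (10 ε).
min D↑ (11 st, q0=0, F={3}): 0:j→1,p→1,5→2,8→0 1:j→3,p→1,5→4,8→1 2:j→5,p→4,5→2,8→6 3:j→3,p→3,5→3,8→3 4:j→3,p→4,5→4,8→7 5:j→3,p→5,5→3,8→8 6:j→8,p→9,5→6,8→6 7:j→3,p→9,5→7,8→7 8:j→3,p→10,5→3,8→8 9:j→3,p→9,5→9,8→3 10:j→3,p→10,5→3,8→3 (ε-aug+det+¬).
'jj': |S_i|=[19, 16, 3] end={s18,s19,s23} ∉↓L; 2/2 single-dels accept.
'pj': run [19, 13, 3] end={s18,s19,s23} ∉↓L; 2/2 del acc.
'5j5': run [19, 16, 11, 2] end={s19,s25} rej; 3/3 deletions ∈↓L.
'58p8': |S_i|=[19, 16, 13, 6, 1] end={s19} rej; 4/4 deletions ∈↓L.
4 obstructions.


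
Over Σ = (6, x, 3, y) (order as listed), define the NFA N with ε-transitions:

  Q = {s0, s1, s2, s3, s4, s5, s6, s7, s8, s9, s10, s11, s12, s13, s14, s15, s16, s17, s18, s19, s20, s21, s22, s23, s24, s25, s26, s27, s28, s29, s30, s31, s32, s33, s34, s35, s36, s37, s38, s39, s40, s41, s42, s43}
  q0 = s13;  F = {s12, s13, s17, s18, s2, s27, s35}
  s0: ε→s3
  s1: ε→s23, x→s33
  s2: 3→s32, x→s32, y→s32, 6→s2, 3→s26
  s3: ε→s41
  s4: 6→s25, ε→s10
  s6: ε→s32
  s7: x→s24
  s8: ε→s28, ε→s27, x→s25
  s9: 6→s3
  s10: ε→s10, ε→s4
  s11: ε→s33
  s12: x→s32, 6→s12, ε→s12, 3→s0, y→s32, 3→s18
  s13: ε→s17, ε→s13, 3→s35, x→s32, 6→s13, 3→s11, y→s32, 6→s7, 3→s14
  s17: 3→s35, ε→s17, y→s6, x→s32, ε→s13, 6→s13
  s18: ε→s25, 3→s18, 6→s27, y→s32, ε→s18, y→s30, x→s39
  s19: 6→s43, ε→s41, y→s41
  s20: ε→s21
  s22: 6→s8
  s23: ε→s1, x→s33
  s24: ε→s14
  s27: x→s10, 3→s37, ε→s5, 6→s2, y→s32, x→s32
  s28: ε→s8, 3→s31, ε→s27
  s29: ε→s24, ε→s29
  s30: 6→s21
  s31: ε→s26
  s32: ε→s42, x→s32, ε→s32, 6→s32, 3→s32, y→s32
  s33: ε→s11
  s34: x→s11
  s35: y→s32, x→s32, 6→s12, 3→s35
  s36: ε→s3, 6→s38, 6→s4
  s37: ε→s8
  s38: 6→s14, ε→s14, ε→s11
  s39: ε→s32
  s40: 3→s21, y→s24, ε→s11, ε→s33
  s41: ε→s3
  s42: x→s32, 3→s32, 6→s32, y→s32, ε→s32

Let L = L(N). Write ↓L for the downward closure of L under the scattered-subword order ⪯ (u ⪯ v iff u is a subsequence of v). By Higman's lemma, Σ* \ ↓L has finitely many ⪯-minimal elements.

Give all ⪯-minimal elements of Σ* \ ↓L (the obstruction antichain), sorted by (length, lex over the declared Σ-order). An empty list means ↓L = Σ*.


min(Σ*\↓L) = [x, y, 363663].

|Q|=44, |F|=7, |δ|=99 (39 ε).
min D↑ (7 st, q0=0, F={1}): 0:6→0,x→1,3→2,y→1 1:6→1,x→1,3→1,y→1 2:6→3,x→1,3→2,y→1 3:6→3,x→1,3→4,y→1 4:6→5,x→1,3→4,y→1 5:6→6,x→1,3→5,y→1 6:6→6,x→1,3→1,y→1.
'x': run [30, 8] end={s10,s14,s24,s25,s32,s39,s4,s42} ∉↓L; 1/1 deletions ∈↓L.
'y': run [30, 5] end={s21,s30,s32,s42,s6} ∉↓L; 1/1 del acc.
'363663': run [30, 25, 21, 20, 14, 5, 3] end={s26,s32,s42} — reject; 6/6 del acc.
3 minimals (antichain).


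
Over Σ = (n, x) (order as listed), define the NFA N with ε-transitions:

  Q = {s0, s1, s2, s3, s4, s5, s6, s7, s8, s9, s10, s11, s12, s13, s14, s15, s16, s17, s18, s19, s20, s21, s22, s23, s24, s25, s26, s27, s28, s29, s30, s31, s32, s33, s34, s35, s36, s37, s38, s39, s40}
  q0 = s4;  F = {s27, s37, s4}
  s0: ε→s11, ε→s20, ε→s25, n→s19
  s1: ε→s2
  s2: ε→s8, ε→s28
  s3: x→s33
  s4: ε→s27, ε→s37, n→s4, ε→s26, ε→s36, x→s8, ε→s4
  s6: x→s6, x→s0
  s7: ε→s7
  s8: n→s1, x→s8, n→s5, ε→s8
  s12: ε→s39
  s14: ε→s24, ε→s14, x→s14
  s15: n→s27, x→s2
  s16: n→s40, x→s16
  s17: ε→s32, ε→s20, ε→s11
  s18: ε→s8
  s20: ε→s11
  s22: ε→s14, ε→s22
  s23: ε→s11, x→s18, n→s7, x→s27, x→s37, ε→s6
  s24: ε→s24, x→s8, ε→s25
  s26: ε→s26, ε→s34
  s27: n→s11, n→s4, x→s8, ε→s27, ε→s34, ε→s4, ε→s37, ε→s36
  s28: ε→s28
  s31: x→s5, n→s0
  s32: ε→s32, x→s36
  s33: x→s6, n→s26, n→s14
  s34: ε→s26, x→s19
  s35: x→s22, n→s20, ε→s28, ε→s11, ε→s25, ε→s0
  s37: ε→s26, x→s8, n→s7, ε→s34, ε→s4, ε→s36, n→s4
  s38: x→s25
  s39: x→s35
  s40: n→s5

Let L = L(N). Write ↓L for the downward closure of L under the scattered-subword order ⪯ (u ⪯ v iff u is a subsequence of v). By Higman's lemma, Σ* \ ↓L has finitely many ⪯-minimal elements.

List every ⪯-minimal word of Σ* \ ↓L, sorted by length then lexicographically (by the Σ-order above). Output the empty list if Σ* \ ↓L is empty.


A = [x].

|Q|=41, |F|=3, |δ|=82 (45 ε).
min D↑ (2 st, q0=0, F={1}): 0:n→0,x→1 1:n→1,x→1 (ε-aug+det+¬).
'x': run [14, 6] end={s1,s19,s2,s28,s5,s8} — reject; 1/1 deletions ∈↓L.
1 obstructions.


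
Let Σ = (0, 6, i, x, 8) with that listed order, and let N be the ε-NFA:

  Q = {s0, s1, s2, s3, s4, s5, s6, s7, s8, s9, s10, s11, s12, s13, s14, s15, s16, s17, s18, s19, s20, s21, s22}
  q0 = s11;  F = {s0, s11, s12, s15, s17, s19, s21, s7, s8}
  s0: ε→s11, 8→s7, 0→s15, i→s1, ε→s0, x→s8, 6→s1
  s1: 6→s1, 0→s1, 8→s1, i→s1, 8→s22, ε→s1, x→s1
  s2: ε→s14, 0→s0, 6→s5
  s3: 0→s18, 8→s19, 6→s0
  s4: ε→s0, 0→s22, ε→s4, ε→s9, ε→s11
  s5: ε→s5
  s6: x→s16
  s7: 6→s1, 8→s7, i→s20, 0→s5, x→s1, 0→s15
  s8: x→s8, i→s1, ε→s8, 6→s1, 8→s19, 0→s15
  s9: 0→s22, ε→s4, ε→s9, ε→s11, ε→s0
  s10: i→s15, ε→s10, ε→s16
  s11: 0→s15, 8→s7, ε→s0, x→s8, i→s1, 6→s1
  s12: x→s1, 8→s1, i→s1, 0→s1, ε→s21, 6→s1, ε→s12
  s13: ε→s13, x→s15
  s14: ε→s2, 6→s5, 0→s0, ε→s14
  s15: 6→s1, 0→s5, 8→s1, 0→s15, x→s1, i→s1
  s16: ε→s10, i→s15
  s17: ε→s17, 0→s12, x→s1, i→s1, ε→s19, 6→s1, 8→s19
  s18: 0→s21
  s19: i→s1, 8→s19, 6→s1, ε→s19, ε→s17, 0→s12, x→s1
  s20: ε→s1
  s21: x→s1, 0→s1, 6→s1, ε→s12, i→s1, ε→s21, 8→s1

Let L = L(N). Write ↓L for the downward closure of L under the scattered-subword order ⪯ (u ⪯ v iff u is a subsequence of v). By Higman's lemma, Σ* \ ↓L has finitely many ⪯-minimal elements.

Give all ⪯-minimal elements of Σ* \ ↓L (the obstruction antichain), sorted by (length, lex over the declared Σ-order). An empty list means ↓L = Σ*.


|Q|=23, |F|=9, |δ|=97 (30 ε).
min D↑ (7 st, q0=0, F={2}): 0:0→1,6→2,i→2,x→3,8→4 1:0→1,6→2,i→2,x→2,8→2 2:0→2,6→2,i→2,x→2,8→2 3:0→1,6→2,i→2,x→3,8→5 4:0→1,6→2,i→2,x→2,8→4 5:0→6,6→2,i→2,x→2,8→5 6:0→2,6→2,i→2,x→2,8→2 (ε-aug+det+¬).
'6': |S_i|=[13, 2] end={s1,s22} rej; 1/1 single-dels accept.
'i': run [13, 3] end={s1,s20,s22} rej; 1/1 deletions ∈↓L.
'0x': |S_i|=[13, 6, 2] end={s1,s22} rej; 2/2 single-dels accept.
'08': N↓-sim [13, 6, 2] end={s1,s22} — reject; 2/2 deletions ∈↓L.
'8x': run [13, 10, 2] end={s1,s22} rej; 2/2 del acc.
'x800': N↓-sim [13, 9, 6, 4, 2] end={s1,s22} — reject; 4/4 del acc.
6 minimals (antichain).

Antichain: [6, i, 0x, 08, 8x, x800].


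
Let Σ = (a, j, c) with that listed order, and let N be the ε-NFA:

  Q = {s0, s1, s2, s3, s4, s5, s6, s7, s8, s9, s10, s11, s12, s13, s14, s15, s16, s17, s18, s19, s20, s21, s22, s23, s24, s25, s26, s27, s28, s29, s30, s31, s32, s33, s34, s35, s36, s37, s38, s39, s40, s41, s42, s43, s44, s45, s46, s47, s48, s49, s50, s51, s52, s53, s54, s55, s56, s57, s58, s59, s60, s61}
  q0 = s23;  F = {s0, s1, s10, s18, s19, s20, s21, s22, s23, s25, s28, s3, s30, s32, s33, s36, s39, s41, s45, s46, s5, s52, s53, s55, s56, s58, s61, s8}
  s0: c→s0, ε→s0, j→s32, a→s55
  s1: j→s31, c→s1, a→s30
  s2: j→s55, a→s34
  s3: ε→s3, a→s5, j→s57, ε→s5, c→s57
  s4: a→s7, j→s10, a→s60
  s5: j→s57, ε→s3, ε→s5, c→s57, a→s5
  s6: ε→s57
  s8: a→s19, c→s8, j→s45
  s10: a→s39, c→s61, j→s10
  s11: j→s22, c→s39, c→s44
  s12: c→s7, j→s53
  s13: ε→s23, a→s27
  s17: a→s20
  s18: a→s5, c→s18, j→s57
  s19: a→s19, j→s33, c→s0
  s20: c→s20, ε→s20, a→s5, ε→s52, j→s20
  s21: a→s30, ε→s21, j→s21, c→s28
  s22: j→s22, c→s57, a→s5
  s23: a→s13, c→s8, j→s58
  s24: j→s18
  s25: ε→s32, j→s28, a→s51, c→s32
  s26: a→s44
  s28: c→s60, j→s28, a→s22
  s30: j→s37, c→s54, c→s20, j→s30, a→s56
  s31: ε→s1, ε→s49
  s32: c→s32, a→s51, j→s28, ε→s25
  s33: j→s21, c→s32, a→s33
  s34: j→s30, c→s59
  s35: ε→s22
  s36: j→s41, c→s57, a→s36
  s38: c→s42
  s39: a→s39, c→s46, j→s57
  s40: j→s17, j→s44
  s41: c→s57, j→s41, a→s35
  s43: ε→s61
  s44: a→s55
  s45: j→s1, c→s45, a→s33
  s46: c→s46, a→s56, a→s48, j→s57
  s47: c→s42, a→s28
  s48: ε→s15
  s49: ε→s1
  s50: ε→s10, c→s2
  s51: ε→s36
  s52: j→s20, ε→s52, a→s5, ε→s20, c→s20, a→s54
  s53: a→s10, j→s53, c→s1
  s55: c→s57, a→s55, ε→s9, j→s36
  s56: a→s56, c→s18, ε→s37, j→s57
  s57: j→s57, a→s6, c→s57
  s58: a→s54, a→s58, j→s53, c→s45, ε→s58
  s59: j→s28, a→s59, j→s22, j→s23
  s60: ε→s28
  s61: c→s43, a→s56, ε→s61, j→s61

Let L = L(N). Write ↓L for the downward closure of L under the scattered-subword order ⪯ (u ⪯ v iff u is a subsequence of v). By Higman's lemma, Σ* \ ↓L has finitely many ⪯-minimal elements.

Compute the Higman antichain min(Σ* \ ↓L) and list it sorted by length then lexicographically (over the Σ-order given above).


min(Σ*\↓L) = [jjaaj, cacac].

|Q|=62, |F|=28, |δ|=146 (27 ε).
min D↑ (26 st, q0=0, F={16}): 0:a→0,j→1,c→2 1:a→1,j→3,c→4 2:a→5,j→4,c→2 3:a→6,j→3,c→7 4:a→8,j→7,c→4 5:a→5,j→8,c→9 6:a→10,j→6,c→11 7:a→12,j→7,c→7 8:a→8,j→13,c→14 9:a→15,j→14,c→9 10:a→10,j→16,c→17 11:a→18,j→11,c→11 12:a→18,j→12,c→19 13:a→12,j→13,c→20 14:a→21,j→20,c→14 15:a→15,j→21,c→16 16:a→16,j→16,c→16 17:a→18,j→16,c→17 18:a→18,j→16,c→22 19:a→23,j→19,c→19 20:a→24,j→20,c→20 21:a→21,j→25,c→16 22:a→23,j→16,c→22 23:a→23,j→16,c→16 24:a→23,j→24,c→16 25:a→24,j→25,c→16 [Hopcroft].
'jjaaj': |S_i|=[43, 35, 28, 20, 12, 2] end={s57,s6} — reject; 5/5 single-dels accept.
'cacac': |S_i|=[43, 36, 28, 20, 12, 2] end={s57,s6} — reject; 5/5 deletions ∈↓L.
2 words, ⪯-incomp.


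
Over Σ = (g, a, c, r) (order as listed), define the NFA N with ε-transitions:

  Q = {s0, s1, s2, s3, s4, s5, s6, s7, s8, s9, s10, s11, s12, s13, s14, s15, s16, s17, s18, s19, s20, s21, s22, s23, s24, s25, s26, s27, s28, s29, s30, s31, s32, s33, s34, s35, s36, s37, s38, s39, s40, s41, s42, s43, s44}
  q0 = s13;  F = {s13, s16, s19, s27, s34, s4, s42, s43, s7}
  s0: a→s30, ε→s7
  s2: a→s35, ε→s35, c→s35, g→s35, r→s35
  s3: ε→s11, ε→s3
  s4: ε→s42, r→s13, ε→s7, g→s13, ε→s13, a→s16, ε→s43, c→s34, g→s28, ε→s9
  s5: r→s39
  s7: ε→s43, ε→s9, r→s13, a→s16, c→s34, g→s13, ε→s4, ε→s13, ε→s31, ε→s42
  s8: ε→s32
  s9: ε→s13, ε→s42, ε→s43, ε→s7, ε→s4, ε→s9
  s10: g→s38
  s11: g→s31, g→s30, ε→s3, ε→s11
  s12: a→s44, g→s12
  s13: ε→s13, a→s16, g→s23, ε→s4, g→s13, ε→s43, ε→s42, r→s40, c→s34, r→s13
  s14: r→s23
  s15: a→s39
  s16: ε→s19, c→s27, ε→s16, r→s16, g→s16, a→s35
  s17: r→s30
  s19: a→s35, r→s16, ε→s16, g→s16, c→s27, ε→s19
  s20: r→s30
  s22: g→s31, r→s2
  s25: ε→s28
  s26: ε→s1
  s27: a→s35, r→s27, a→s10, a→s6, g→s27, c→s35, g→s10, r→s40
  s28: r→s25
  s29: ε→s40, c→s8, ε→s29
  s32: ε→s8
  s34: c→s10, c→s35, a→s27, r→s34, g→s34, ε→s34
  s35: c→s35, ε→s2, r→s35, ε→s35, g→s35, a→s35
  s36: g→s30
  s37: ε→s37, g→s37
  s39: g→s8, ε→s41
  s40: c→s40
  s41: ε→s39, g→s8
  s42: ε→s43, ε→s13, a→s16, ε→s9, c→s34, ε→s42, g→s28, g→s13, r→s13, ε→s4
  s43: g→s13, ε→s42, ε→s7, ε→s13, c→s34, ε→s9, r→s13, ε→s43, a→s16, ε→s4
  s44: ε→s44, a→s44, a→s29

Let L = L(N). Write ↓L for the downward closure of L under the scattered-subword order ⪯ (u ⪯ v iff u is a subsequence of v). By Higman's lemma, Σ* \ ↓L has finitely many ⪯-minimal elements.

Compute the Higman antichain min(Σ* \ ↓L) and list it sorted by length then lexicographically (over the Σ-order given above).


A = [aa, cc].

|Q|=45, |F|=9, |δ|=130 (55 ε).
min D↑ (5 st, q0=0, F={3}): 0:g→0,a→1,c→2,r→0 1:g→1,a→3,c→4,r→1 2:g→2,a→4,c→3,r→2 3:g→3,a→3,c→3,r→3 4:g→4,a→3,c→3,r→4.
'aa': |S_i|=[20, 9, 5] end={s10,s2,s35,s38,s6} ∉↓L; 2/2 deletions ∈↓L.
'cc': N↓-sim [20, 8, 5] end={s10,s2,s35,s38,s40} — reject; 2/2 single-dels accept.
2 minimals (antichain).


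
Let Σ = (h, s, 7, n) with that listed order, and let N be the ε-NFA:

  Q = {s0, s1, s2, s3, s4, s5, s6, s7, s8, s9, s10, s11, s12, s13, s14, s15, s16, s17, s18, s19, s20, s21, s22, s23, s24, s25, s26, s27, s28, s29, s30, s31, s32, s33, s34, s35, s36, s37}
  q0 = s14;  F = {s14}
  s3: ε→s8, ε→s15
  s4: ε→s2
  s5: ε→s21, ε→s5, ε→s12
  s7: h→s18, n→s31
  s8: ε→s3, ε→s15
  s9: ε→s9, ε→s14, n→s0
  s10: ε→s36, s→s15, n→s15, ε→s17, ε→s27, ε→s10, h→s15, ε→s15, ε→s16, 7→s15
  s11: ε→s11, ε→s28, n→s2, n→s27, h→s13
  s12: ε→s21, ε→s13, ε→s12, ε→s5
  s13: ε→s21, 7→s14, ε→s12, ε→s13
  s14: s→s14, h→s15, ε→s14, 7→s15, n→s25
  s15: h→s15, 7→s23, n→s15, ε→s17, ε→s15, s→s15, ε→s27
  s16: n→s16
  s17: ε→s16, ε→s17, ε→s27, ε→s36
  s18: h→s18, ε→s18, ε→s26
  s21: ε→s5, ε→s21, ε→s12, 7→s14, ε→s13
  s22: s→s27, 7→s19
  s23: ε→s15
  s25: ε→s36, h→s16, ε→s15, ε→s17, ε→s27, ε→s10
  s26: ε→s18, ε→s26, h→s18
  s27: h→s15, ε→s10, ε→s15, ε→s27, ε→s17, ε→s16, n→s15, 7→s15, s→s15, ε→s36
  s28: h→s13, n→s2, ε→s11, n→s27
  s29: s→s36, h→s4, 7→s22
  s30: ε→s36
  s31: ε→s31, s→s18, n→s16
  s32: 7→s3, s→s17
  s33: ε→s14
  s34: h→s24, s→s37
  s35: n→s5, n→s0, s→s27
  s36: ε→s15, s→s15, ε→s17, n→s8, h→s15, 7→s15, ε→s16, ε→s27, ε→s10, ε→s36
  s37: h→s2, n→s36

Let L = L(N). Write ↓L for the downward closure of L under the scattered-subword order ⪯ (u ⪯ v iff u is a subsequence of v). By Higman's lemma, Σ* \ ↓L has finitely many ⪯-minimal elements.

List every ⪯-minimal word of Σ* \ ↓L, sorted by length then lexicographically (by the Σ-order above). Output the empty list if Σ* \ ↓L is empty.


|Q|=38, |F|=1, |δ|=114 (63 ε).
min D↑ (2 st, q0=0, F={1}): 0:h→1,s→0,7→1,n→1 1:h→1,s→1,7→1,n→1 (ε-aug+det+¬).
'h': N↓-sim [11, 9] end={s10,s15,s16,s17,s23,s27,s3,s36,s8} ∉↓L; 1/1 single-dels accept.
'7': |S_i|=[11, 9] end={s10,s15,s16,s17,s23,s27,s3,s36,s8} rej; 1/1 single-dels accept.
'n': |S_i|=[11, 10] end={s10,s15,s16,s17,s23,s25,s27,s3,s36,s8} ∉↓L; 1/1 deletions ∈↓L.
3 minimals (antichain).

A = [h, 7, n].


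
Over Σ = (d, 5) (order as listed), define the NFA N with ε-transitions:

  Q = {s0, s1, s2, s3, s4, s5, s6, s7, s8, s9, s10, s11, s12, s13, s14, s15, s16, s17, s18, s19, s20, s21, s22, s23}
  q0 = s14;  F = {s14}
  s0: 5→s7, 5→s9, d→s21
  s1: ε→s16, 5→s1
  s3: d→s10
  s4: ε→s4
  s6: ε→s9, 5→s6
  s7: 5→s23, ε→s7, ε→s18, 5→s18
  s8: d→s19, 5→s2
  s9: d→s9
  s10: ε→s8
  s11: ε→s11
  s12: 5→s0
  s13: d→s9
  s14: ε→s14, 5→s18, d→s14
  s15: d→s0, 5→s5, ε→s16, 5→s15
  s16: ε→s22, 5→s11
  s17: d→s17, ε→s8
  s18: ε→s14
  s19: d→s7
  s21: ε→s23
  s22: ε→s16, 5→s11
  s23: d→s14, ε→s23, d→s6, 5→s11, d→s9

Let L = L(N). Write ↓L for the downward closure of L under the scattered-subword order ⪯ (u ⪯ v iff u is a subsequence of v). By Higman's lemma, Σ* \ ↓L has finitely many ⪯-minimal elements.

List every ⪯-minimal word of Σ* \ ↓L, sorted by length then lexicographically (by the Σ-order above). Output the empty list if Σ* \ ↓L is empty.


min(Σ*\↓L) = [].

|Q|=24, |F|=1, |δ|=41 (15 ε).
min D↑ (1 st, q0=0, F={}): 0:d→0,5→0.
L(D↑) = ∅ ⇒ ↓L = Σ*.


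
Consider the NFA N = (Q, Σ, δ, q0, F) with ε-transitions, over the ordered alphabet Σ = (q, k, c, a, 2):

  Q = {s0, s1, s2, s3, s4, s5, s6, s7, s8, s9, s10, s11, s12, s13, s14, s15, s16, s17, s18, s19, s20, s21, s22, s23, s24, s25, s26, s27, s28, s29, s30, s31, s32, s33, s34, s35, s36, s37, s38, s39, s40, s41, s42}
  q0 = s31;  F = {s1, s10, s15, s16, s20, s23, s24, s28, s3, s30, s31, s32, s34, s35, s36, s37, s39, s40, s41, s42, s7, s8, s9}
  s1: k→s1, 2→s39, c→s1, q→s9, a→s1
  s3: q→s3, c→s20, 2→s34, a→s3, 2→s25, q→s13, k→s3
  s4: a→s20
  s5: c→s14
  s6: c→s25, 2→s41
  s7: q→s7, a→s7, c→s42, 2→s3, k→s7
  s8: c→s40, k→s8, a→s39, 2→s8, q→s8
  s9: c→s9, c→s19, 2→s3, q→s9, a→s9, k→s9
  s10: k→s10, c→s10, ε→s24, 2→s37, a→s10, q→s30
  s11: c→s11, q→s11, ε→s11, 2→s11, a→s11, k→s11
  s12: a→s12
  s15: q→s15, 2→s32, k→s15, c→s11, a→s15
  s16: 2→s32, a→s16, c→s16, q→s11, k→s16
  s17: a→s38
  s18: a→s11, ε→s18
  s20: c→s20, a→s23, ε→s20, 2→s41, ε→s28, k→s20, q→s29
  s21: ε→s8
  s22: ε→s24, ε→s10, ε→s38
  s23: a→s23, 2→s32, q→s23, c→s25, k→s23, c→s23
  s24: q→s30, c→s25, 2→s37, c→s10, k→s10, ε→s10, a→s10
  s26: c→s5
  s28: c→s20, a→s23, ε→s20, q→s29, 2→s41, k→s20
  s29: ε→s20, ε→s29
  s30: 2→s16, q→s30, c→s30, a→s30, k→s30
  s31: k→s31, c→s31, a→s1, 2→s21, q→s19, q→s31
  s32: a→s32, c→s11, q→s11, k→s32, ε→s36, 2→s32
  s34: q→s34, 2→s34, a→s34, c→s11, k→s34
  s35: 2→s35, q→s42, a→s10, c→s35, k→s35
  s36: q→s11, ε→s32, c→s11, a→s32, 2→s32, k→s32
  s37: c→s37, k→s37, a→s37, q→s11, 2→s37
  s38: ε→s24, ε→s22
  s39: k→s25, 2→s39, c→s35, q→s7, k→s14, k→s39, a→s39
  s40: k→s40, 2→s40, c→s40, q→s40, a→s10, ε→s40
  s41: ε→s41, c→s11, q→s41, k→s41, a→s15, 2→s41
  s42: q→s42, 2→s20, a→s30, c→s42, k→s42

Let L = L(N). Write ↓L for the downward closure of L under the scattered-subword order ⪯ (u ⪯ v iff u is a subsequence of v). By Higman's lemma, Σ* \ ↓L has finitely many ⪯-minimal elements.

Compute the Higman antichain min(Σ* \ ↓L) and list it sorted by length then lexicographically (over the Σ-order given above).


|Q|=43, |F|=23, |δ|=155 (19 ε).
min D↑ (21 st, q0=0, F={17}): 0:q→0,k→0,c→0,a→1,2→2 1:q→3,k→1,c→1,a→1,2→4 2:q→2,k→2,c→5,a→4,2→2 3:q→3,k→3,c→3,a→3,2→6 4:q→7,k→4,c→8,a→4,2→4 5:q→5,k→5,c→5,a→9,2→5 6:q→6,k→6,c→10,a→6,2→11 7:q→7,k→7,c→12,a→7,2→6 8:q→12,k→8,c→8,a→9,2→8 9:q→13,k→9,c→9,a→9,2→14 10:q→10,k→10,c→10,a→15,2→16 11:q→11,k→11,c→17,a→11,2→11 12:q→12,k→12,c→12,a→13,2→10 13:q→13,k→13,c→13,a→13,2→18 14:q→17,k→14,c→14,a→14,2→14 15:q→15,k→15,c→15,a→15,2→19 16:q→16,k→16,c→17,a→20,2→16 17:q→17,k→17,c→17,a→17,2→17 18:q→17,k→18,c→18,a→18,2→19 19:q→17,k→19,c→17,a→19,2→19 20:q→20,k→20,c→17,a→20,2→19 (ε-aug+det+¬).
'aq22c': |S_i|=[30, 26, 19, 14, 7, 1] end={s11} rej; 5/5 deletions ∈↓L.
'2ca2q': run [30, 26, 18, 11, 5, 1] end={s11} — reject; 5/5 single-dels accept.
2 minimals (antichain).

min(Σ*\↓L) = [aq22c, 2ca2q].


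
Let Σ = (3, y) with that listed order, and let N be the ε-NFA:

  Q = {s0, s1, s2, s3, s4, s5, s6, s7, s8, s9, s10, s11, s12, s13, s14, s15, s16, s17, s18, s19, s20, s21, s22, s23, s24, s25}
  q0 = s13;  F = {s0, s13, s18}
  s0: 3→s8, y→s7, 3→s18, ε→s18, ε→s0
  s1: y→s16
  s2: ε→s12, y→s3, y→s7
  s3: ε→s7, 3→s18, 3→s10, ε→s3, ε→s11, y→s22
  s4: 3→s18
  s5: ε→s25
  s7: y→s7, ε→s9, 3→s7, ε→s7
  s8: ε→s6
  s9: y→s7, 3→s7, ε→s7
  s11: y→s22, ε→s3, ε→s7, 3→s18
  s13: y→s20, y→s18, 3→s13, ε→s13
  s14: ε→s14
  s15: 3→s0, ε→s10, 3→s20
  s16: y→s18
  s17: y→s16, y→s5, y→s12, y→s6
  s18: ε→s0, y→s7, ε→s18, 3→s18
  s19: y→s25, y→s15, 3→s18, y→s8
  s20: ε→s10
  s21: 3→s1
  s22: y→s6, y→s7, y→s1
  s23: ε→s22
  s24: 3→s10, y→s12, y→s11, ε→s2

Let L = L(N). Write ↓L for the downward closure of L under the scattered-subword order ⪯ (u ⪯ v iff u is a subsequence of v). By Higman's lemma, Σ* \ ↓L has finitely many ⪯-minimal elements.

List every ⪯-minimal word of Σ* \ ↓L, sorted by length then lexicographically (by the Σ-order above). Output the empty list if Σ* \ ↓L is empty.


|Q|=26, |F|=3, |δ|=60 (21 ε).
min D↑ (3 st, q0=0, F={2}): 0:3→0,y→1 1:3→1,y→2 2:3→2,y→2.
'yy': N↓-sim [9, 8, 2] end={s7,s9} — reject; 2/2 del acc.
1 obstructions.

A = [yy].


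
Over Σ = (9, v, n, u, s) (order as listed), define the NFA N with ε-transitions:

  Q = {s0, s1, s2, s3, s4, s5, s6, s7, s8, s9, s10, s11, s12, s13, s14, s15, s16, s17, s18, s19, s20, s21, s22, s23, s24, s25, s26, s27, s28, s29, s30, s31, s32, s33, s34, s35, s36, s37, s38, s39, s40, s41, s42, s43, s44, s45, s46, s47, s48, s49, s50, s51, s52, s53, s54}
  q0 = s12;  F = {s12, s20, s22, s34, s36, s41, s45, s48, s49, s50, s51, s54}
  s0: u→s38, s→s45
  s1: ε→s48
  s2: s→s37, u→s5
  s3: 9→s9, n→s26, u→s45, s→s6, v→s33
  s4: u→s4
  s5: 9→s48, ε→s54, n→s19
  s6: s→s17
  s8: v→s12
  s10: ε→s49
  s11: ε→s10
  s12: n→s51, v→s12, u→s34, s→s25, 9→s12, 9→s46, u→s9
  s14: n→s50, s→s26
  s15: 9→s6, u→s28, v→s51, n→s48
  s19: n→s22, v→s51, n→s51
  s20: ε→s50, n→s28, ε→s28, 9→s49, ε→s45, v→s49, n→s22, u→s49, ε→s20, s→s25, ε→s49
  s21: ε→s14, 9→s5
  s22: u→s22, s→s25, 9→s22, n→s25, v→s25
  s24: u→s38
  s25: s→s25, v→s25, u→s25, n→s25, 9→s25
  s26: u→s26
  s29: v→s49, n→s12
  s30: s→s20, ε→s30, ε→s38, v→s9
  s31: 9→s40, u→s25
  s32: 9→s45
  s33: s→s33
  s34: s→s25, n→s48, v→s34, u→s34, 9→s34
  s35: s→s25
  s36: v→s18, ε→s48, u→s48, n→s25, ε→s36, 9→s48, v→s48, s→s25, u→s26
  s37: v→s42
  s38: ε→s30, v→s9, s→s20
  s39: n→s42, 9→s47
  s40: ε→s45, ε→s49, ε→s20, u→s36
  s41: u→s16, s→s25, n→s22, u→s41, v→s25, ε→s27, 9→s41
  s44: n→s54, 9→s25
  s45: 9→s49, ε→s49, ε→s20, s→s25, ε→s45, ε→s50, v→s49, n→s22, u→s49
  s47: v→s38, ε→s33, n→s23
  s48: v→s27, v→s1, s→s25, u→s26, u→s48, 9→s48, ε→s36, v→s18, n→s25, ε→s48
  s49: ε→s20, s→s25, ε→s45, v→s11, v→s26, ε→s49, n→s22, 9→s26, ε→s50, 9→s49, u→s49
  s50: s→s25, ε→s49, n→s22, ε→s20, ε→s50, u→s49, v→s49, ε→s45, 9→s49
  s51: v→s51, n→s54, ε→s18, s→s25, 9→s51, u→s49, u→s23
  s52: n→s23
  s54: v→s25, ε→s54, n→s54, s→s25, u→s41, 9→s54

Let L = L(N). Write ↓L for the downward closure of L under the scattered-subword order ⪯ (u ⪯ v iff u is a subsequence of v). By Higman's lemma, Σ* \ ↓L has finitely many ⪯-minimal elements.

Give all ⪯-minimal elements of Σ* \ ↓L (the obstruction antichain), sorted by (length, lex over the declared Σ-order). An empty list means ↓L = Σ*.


|Q|=55, |F|=12, |δ|=159 (36 ε).
min D↑ (9 st, q0=0, F={3}): 0:9→0,v→0,n→1,u→2,s→3 1:9→1,v→1,n→4,u→5,s→3 2:9→2,v→2,n→6,u→2,s→3 3:9→3,v→3,n→3,u→3,s→3 4:9→4,v→3,n→4,u→7,s→3 5:9→5,v→5,n→8,u→5,s→3 6:9→6,v→6,n→3,u→6,s→3 7:9→7,v→3,n→8,u→7,s→3 8:9→8,v→3,n→3,u→8,s→3.
's': run [24, 1] end={s25} ∉↓L; 1/1 deletions ∈↓L.
'nnv': |S_i|=[24, 20, 7, 1] end={s25} — reject; 3/3 del acc.
'unn': |S_i|=[24, 20, 9, 1] end={s25} ∉↓L; 3/3 single-dels accept.
3 minimals (antichain).

Antichain: [s, nnv, unn].


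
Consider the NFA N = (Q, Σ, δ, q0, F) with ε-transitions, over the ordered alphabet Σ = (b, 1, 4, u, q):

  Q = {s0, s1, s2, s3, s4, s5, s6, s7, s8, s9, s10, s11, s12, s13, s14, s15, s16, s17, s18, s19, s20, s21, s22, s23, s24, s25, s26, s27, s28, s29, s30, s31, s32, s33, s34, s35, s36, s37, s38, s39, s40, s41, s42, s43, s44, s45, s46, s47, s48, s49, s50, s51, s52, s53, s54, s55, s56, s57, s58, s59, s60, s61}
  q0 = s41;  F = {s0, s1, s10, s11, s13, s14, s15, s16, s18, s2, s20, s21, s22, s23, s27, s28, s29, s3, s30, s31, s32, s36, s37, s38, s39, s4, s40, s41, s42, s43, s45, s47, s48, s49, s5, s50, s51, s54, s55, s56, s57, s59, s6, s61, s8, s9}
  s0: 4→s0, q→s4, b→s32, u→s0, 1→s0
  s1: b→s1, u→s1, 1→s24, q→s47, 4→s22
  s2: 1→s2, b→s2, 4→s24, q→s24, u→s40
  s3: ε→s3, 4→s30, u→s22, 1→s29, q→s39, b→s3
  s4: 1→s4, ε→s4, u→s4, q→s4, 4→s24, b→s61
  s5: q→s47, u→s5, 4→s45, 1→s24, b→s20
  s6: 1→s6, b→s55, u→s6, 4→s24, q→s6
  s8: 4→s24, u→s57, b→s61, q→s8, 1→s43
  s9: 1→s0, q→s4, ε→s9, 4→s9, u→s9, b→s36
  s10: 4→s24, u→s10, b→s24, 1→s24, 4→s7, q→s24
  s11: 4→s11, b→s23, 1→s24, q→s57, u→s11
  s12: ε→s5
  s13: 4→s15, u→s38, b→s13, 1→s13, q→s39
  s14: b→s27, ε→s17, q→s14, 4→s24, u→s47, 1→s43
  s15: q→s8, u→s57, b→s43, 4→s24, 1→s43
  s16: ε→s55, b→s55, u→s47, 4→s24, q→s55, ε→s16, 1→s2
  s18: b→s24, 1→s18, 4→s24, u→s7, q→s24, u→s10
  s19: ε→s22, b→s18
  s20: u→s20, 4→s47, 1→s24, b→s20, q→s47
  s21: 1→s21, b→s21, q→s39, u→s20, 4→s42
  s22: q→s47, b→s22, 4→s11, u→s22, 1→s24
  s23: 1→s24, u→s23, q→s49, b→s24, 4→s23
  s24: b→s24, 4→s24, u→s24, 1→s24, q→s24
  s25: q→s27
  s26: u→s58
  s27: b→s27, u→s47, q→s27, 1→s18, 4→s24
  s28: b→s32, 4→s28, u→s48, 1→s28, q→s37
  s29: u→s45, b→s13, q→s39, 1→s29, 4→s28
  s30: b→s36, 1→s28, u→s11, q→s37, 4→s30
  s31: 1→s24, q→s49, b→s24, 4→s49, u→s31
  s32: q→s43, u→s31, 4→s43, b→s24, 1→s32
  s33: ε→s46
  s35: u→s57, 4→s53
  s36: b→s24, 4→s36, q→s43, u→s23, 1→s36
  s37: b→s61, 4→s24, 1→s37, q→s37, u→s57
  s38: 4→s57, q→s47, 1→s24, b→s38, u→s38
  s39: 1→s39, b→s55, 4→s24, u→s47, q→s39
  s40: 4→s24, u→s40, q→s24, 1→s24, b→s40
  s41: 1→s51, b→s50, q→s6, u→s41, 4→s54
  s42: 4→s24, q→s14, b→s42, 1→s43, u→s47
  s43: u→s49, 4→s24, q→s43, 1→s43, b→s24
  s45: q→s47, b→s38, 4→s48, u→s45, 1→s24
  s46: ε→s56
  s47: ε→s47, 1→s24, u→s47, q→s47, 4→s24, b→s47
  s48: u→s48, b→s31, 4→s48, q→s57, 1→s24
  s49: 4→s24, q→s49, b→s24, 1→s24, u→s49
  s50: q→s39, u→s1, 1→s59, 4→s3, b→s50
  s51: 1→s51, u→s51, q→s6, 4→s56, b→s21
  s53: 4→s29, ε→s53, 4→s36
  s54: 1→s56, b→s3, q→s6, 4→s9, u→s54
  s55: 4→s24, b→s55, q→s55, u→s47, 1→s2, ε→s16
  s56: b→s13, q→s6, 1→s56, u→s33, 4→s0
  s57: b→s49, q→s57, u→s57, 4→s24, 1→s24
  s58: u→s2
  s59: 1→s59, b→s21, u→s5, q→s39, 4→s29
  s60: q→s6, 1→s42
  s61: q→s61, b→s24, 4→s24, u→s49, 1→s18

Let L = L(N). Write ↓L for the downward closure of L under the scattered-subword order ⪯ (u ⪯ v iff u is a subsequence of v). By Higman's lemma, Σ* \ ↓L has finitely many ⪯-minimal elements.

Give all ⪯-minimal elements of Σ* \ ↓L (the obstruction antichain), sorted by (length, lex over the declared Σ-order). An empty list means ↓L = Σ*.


min(Σ*\↓L) = [q4, bu1, 1b44, 44bb, qb1q, 1b41b].

|Q|=62, |F|=46, |δ|=260 (13 ε).
min D↑ (46 st, q0=0, F={13}): 0:b→1,1→2,4→3,u→0,q→4 1:b→1,1→5,4→6,u→7,q→8 2:b→9,1→2,4→10,u→2,q→4 3:b→6,1→10,4→11,u→3,q→4 4:b→12,1→4,4→13,u→4,q→4 5:b→9,1→5,4→14,u→15,q→8 6:b→6,1→14,4→16,u→17,q→8 7:b→7,1→13,4→17,u→7,q→18 8:b→12,1→8,4→13,u→18,q→8 9:b→9,1→9,4→19,u→20,q→8 10:b→21,1→10,4→22,u→10,q→4 11:b→23,1→22,4→11,u→11,q→24 12:b→12,1→25,4→13,u→18,q→12 13:b→13,1→13,4→13,u→13,q→13 14:b→21,1→14,4→26,u→27,q→8 15:b→20,1→13,4→27,u→15,q→18 16:b→23,1→26,4→16,u→28,q→29 17:b→17,1→13,4→28,u→17,q→18 18:b→18,1→13,4→13,u→18,q→18 19:b→19,1→30,4→13,u→18,q→31 20:b→20,1→13,4→18,u→20,q→18 21:b→21,1→21,4→32,u→33,q→8 22:b→34,1→22,4→22,u→22,q→24 23:b→13,1→23,4→23,u→35,q→30 24:b→36,1→24,4→13,u→24,q→24 25:b→25,1→25,4→13,u→37,q→13 26:b→34,1→26,4→26,u→38,q→29 27:b→33,1→13,4→38,u→27,q→18 28:b→35,1→13,4→28,u→28,q→39 29:b→36,1→29,4→13,u→39,q→29 30:b→13,1→30,4→13,u→40,q→30 31:b→41,1→30,4→13,u→18,q→31 32:b→30,1→30,4→13,u→39,q→42 33:b→33,1→13,4→39,u→33,q→18 34:b→13,1→34,4→30,u→43,q→30 35:b→13,1→13,4→35,u→35,q→40 36:b→13,1→44,4→13,u→40,q→36 37:b→37,1→13,4→13,u→37,q→13 38:b→43,1→13,4→38,u→38,q→39 39:b→40,1→13,4→13,u→39,q→39 40:b→13,1→13,4→13,u→40,q→40 41:b→41,1→44,4→13,u→18,q→41 42:b→36,1→30,4→13,u→39,q→42 43:b→13,1→13,4→40,u→43,q→40 44:b→13,1→44,4→13,u→45,q→13 45:b→13,1→13,4→13,u→45,q→13.
'q4': |S_i|=[51, 21, 2] end={s24,s7} — reject; 2/2 deletions ∈↓L.
'bu1': N↓-sim [51, 41, 17, 1] end={s24} rej; 3/3 single-dels accept.
'1b44': |S_i|=[51, 42, 26, 15, 2] end={s24,s7} — reject; 4/4 del acc.
'44bb': |S_i|=[51, 43, 22, 11, 1] end={s24} rej; 4/4 deletions ∈↓L.
'qb1q': run [51, 21, 12, 6, 1] end={s24} rej; 4/4 deletions ∈↓L.
'1b41b': N↓-sim [51, 42, 26, 15, 6, 1] end={s24} rej; 5/5 single-dels accept.
6 minimals (antichain).
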